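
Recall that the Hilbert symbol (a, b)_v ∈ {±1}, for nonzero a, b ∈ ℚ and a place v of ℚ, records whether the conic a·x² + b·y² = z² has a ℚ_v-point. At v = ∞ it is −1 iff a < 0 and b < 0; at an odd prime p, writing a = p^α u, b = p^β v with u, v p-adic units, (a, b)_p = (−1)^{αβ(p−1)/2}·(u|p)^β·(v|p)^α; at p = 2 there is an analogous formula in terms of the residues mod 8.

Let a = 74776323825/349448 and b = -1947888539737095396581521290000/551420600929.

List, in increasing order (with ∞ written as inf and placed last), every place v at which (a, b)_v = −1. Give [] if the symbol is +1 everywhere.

[3, 29]

(a, b) ≡ (276834, -268801) mod (ℚ^×)²; places V = {2, 3, 5, 7, 11, 13, 17, 19, 23, 29, 31, 37, 43, ∞}.
(a,b)_7: α=4, u≡6; β=8, v≡3 (mod 7); (6|7)=-1, (3|7)=-1; sign (−1)^0·-1^8·-1^4 = +1.
(a,b)_11: α=-2, u≡10; β=-4, v≡8 (mod 11); (10|11)=-1, (8|11)=-1; sign (−1)^0·-1^-4·-1^-2 = +1.
(a,b)_5: α=2, u≡1; β=4, v≡4 (mod 5); (1|5)=+1, (4|5)=+1; sign (−1)^0·+1^4·+1^2 = +1.
(a,b)_17: α=0, u≡5; β=-2, v≡7 (mod 17); (5|17)=-1, (7|17)=-1; sign (−1)^0·-1^-2·-1^0 = +1.
(a,b)_∞: sgn(276834)=+, sgn(-268801)=−, so +1.
(a,b)_13: α=0, u≡1; β=1, v≡8 (mod 13); (1|13)=+1, (8|13)=-1; sign (−1)^0·+1^1·-1^0 = +1.
(a,b)_37: α=1, u≡5; β=2, v≡16 (mod 37); (5|37)=-1, (16|37)=+1; sign (−1)^0·-1^2·+1^1 = +1.
(a,b)_43: α=1, u≡14; β=2, v≡38 (mod 43); (14|43)=+1, (38|43)=+1; sign (−1)^0·+1^2·+1^1 = +1.
(a,b)_2: α=-3, β=4; u≡1, v≡7 (mod 8); ε(u)ε(v)=0·1, αω(v)=-3·0, βω(u)=4·0; sum ≡ 0  ⇒  +1.
(a,b)_19: α=-2, u≡4; β=-4, v≡16 (mod 19); (4|19)=+1, (16|19)=+1; sign (−1)^0·+1^-4·+1^-2 = +1.
(a,b)_29: α=1, u≡20; β=3, v≡3 (mod 29); (20|29)=+1, (3|29)=-1; sign (−1)^0·+1^3·-1^1 = -1.
(a,b)_31: α=0, u≡14; β=1, v≡16 (mod 31); (14|31)=+1, (16|31)=+1; sign (−1)^0·+1^1·+1^0 = +1.
(a,b)_23: α=0, u≡8; β=1, v≡14 (mod 23); (8|23)=+1, (14|23)=-1; sign (−1)^0·+1^1·-1^0 = +1.
(a,b)_3: α=3, u≡1; β=10, v≡2 (mod 3); (1|3)=+1, (2|3)=-1; sign (−1)^0·+1^10·-1^3 = -1.
(276834, -268801 / ℚ) ramifies at {3, 29}: a division algebra.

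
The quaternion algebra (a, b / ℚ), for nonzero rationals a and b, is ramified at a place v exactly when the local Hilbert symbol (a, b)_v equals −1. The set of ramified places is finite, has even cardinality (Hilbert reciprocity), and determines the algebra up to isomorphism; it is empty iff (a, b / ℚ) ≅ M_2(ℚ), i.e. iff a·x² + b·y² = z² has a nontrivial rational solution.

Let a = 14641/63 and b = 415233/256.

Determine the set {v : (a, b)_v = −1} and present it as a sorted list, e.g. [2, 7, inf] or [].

(a, b) ≡ (7, 273) mod (ℚ^×)²; places V = {2, 3, 7, 11, 13, ∞}.
(a,b)_11: α=4, u≡7; β=0, v≡9 (mod 11); (7|11)=-1, (9|11)=+1; sign (−1)^0·-1^0·+1^4 = +1.
(a,b)_7: α=-1, u≡2; β=1, v≡2 (mod 7); (2|7)=+1, (2|7)=+1; sign (−1)^1·+1^1·+1^-1 = -1.
(a,b)_3: α=-2, u≡1; β=3, v≡1 (mod 3); (1|3)=+1, (1|3)=+1; sign (−1)^0·+1^3·+1^-2 = +1.
(a,b)_2: α=0, β=-8; u≡7, v≡1 (mod 8); ε(u)ε(v)=1·0, αω(v)=0·0, βω(u)=-8·0; sum ≡ 0  ⇒  +1.
(a,b)_13: α=0, u≡5; β=3, v≡8 (mod 13); (5|13)=-1, (8|13)=-1; sign (−1)^0·-1^3·-1^0 = -1.
(a,b)_∞: sgn(7)=+, sgn(273)=+, so +1.
|Ram(7, 273)| = 2, even; anisotropic at {7, 13}.

[7, 13]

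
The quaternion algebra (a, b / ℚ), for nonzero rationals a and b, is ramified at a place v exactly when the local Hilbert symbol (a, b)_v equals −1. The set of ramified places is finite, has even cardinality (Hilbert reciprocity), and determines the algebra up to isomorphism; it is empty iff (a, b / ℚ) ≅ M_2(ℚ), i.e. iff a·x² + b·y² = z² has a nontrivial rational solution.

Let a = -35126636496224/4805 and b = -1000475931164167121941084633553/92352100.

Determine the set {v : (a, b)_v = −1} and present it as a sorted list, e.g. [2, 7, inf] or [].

[5, 17, 29, 37, 43, inf]

Mod squares: a ≡ -7843630, b ≡ -17. Check v ∈ {∞, 2, 5, 7, 13, 17, 29, 31, 37, 43}.
v=31: a=31^-2·(≡26), b=31^-4·(≡5) mod 31; (26|31)=-1, (5|31)=+1; (−1)^{-2·-4·15}·(-1)^-4·(+1)^-2 = +1.
v=7: a=7^2·(≡6), b=7^4·(≡1) mod 7; (6|7)=-1, (1|7)=+1; (−1)^{2·4·3}·(-1)^4·(+1)^2 = +1.
v=5: a=5^-1·(≡1), b=5^-2·(≡3) mod 5; (1|5)=+1, (3|5)=-1; (−1)^{-1·-2·2}·(+1)^-2·(-1)^-1 = -1.
v=13: a=13^4·(≡5), b=13^10·(≡12) mod 13; (5|13)=-1, (12|13)=+1; (−1)^{4·10·6}·(-1)^10·(+1)^4 = +1.
v=29: a=29^1·(≡25), b=29^2·(≡17) mod 29; (25|29)=+1, (17|29)=-1; (−1)^{1·2·14}·(+1)^2·(-1)^1 = -1.
v=17: a=17^1·(≡12), b=17^5·(≡9) mod 17; (12|17)=-1, (9|17)=+1; (−1)^{1·5·8}·(-1)^5·(+1)^1 = -1.
v=∞: -7843630 < 0 and -17 < 0  ⇒  (a,b)_∞ = -1.
v=43: a=43^1·(≡30), b=43^2·(≡34) mod 43; (30|43)=-1, (34|43)=-1; (−1)^{1·2·21}·(-1)^2·(-1)^1 = -1.
v=37: a=37^1·(≡2), b=37^2·(≡23) mod 37; (2|37)=-1, (23|37)=-1; (−1)^{1·2·18}·(-1)^2·(-1)^1 = -1.
v=2: v_2(a)=5, v_2(b)=-2; units ≡ 1, 7 (mod 8); ε·ε+αω+βω = 0·1+5·0+-2·0 ≡ 0  ⇒  (a,b)_2 = +1.
|Ram(-7843630, -17)| = 6, even; anisotropic at {5, 17, 29, 37, 43, ∞}.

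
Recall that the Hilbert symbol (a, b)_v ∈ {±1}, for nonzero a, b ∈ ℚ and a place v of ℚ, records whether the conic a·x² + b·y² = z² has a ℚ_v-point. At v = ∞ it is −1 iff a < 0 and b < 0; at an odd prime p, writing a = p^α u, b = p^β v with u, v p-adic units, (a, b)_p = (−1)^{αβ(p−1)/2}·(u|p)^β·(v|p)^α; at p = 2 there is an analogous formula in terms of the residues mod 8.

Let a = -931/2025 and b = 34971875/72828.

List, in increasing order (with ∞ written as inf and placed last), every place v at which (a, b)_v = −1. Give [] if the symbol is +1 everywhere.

[19, 31]

(a, b) ≡ (-19, 1085) mod (ℚ^×)²; places V = {2, 3, 5, 7, 17, 19, 31, ∞}.
(a,b)_17: α=0, u≡2; β=-2, v≡5 (mod 17); (2|17)=+1, (5|17)=-1; sign (−1)^0·+1^-2·-1^0 = +1.
(a,b)_5: α=-2, u≡4; β=5, v≡2 (mod 5); (4|5)=+1, (2|5)=-1; sign (−1)^0·+1^5·-1^-2 = +1.
(a,b)_7: α=2, u≡1; β=-1, v≡4 (mod 7); (1|7)=+1, (4|7)=+1; sign (−1)^0·+1^-1·+1^2 = +1.
(a,b)_3: α=-4, u≡2; β=-2, v≡2 (mod 3); (2|3)=-1, (2|3)=-1; sign (−1)^0·-1^-2·-1^-4 = +1.
(a,b)_2: α=0, β=-2; u≡5, v≡5 (mod 8); ε(u)ε(v)=0·0, αω(v)=0·1, βω(u)=-2·1; sum ≡ 0  ⇒  +1.
(a,b)_19: α=1, u≡18; β=2, v≡13 (mod 19); (18|19)=-1, (13|19)=-1; sign (−1)^0·-1^2·-1^1 = -1.
(a,b)_∞: sgn(-19)=−, sgn(1085)=+, so +1.
(a,b)_31: α=0, u≡3; β=1, v≡28 (mod 31); (3|31)=-1, (28|31)=+1; sign (−1)^0·-1^1·+1^0 = -1.
Ram(-19, 1085) = {19, 31}; no ℚ_19-point on the conic.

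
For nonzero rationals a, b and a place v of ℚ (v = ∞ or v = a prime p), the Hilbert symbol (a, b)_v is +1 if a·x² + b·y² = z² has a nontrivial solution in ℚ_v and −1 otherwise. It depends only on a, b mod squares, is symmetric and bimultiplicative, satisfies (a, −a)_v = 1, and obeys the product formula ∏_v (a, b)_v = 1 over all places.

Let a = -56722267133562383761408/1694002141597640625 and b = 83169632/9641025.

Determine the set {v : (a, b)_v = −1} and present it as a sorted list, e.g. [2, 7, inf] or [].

[11, 13]

Mod squares: a ≡ -2002, b ≡ 182. Check v ∈ {∞, 2, 3, 5, 7, 11, 13, 23}.
v=7: a=7^3·(≡1), b=7^1·(≡5) mod 7; (1|7)=+1, (5|7)=-1; (−1)^{3·1·3}·(+1)^1·(-1)^3 = +1.
v=23: a=23^-4·(≡20), b=23^-2·(≡5) mod 23; (20|23)=-1, (5|23)=-1; (−1)^{-4·-2·11}·(-1)^-2·(-1)^-4 = +1.
v=2: v_2(a)=23, v_2(b)=5; units ≡ 7, 3 (mod 8); ε·ε+αω+βω = 1·1+23·1+5·0 ≡ 0  ⇒  (a,b)_2 = +1.
v=11: a=11^1·(≡4), b=11^0·(≡2) mod 11; (4|11)=+1, (2|11)=-1; (−1)^{1·0·5}·(+1)^0·(-1)^1 = -1.
v=3: a=3^-18·(≡2), b=3^-6·(≡2) mod 3; (2|3)=-1, (2|3)=-1; (−1)^{-18·-6·1}·(-1)^-6·(-1)^-18 = +1.
v=13: a=13^11·(≡7), b=13^5·(≡4) mod 13; (7|13)=-1, (4|13)=+1; (−1)^{11·5·6}·(-1)^5·(+1)^11 = -1.
v=∞: -2002 < 0 and 182 > 0  ⇒  (a,b)_∞ = +1.
v=5: a=5^-6·(≡3), b=5^-2·(≡2) mod 5; (3|5)=-1, (2|5)=-1; (−1)^{-6·-2·2}·(-1)^-2·(-1)^-6 = +1.
|Ram(-2002, 182)| = 2, even; anisotropic at {11, 13}.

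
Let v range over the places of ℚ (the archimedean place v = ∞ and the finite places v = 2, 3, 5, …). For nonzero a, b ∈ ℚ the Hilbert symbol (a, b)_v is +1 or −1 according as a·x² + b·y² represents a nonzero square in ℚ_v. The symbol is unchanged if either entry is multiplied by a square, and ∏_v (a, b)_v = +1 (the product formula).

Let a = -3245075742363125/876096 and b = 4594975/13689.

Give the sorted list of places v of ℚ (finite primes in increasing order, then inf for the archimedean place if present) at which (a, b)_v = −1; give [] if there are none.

Mod squares: a ≡ -24149, b ≡ 31. Check v ∈ {∞, 2, 3, 5, 7, 11, 13, 19, 31, 41, 43}.
v=43: a=43^2·(≡21), b=43^0·(≡14) mod 43; (21|43)=+1, (14|43)=+1; (−1)^{2·0·21}·(+1)^0·(+1)^2 = +1.
v=13: a=13^-2·(≡7), b=13^-2·(≡7) mod 13; (7|13)=-1, (7|13)=-1; (−1)^{-2·-2·6}·(-1)^-2·(-1)^-2 = +1.
v=41: a=41^1·(≡35), b=41^0·(≡20) mod 41; (35|41)=-1, (20|41)=+1; (−1)^{1·0·20}·(-1)^0·(+1)^1 = +1.
v=11: a=11^2·(≡10), b=11^2·(≡5) mod 11; (10|11)=-1, (5|11)=+1; (−1)^{2·2·5}·(-1)^2·(+1)^2 = +1.
v=31: a=31^3·(≡23), b=31^1·(≡18) mod 31; (23|31)=-1, (18|31)=+1; (−1)^{3·1·15}·(-1)^1·(+1)^3 = +1.
v=5: a=5^4·(≡4), b=5^2·(≡1) mod 5; (4|5)=+1, (1|5)=+1; (−1)^{4·2·2}·(+1)^2·(+1)^4 = +1.
v=19: a=19^1·(≡15), b=19^0·(≡8) mod 19; (15|19)=-1, (8|19)=-1; (−1)^{1·0·9}·(-1)^0·(-1)^1 = -1.
v=3: a=3^-4·(≡1), b=3^-4·(≡1) mod 3; (1|3)=+1, (1|3)=+1; (−1)^{-4·-4·1}·(+1)^-4·(+1)^-4 = +1.
v=∞: -24149 < 0 and 31 > 0  ⇒  (a,b)_∞ = +1.
v=2: v_2(a)=-6, v_2(b)=0; units ≡ 3, 7 (mod 8); ε·ε+αω+βω = 1·1+-6·0+0·1 ≡ 1  ⇒  (a,b)_2 = -1.
v=7: a=7^0·(≡2), b=7^2·(≡6) mod 7; (2|7)=+1, (6|7)=-1; (−1)^{0·2·3}·(+1)^2·(-1)^0 = +1.
(-24149, 31 / ℚ) ramifies at {2, 19}: a division algebra.

[2, 19]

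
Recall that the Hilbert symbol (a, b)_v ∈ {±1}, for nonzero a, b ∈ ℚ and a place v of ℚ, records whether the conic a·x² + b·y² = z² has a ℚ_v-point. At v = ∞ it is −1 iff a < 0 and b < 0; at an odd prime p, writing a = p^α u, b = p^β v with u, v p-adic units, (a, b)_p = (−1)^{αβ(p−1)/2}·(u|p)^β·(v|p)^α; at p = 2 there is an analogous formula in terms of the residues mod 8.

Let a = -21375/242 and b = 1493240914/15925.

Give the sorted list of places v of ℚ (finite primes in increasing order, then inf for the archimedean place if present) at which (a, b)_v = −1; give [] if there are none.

(a, b) ≡ (-190, 190762) mod (ℚ^×)²; places V = {2, 3, 5, 7, 11, 13, 19, 23, 29, ∞}.
(a,b)_23: α=0, u≡7; β=1, v≡17 (mod 23); (7|23)=-1, (17|23)=-1; sign (−1)^0·-1^1·-1^0 = -1.
(a,b)_5: α=3, u≡2; β=-2, v≡2 (mod 5); (2|5)=-1, (2|5)=-1; sign (−1)^0·-1^-2·-1^3 = -1.
(a,b)_3: α=2, u≡2; β=0, v≡1 (mod 3); (2|3)=-1, (1|3)=+1; sign (−1)^0·-1^0·+1^2 = +1.
(a,b)_11: α=-2, u≡10; β=3, v≡6 (mod 11); (10|11)=-1, (6|11)=-1; sign (−1)^0·-1^3·-1^-2 = -1.
(a,b)_2: α=-1, β=1; u≡1, v≡5 (mod 8); ε(u)ε(v)=0·0, αω(v)=-1·1, βω(u)=1·0; sum ≡ 1  ⇒  -1.
(a,b)_7: α=0, u≡6; β=-2, v≡6 (mod 7); (6|7)=-1, (6|7)=-1; sign (−1)^0·-1^-2·-1^0 = +1.
(a,b)_13: α=0, u≡11; β=-1, v≡3 (mod 13); (11|13)=-1, (3|13)=+1; sign (−1)^0·-1^-1·+1^0 = -1.
(a,b)_29: α=0, u≡23; β=3, v≡9 (mod 29); (23|29)=+1, (9|29)=+1; sign (−1)^0·+1^3·+1^0 = +1.
(a,b)_∞: sgn(-190)=−, sgn(190762)=+, so +1.
(a,b)_19: α=1, u≡16; β=0, v≡13 (mod 19); (16|19)=+1, (13|19)=-1; sign (−1)^0·+1^0·-1^1 = -1.
(-190, 190762 / ℚ) ramifies at {2, 5, 11, 13, 19, 23}: a division algebra.

[2, 5, 11, 13, 19, 23]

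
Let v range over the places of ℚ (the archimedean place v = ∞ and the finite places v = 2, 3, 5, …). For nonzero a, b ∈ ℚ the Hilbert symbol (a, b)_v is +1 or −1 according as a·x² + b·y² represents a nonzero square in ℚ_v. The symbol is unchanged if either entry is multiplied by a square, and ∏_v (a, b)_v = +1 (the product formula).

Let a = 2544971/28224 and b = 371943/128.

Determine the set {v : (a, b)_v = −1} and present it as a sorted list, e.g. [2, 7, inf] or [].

Mod squares: a ≡ 11, b ≡ 286. Check v ∈ {∞, 2, 3, 7, 11, 13, 17, 37}.
v=∞: 11 > 0 and 286 > 0  ⇒  (a,b)_∞ = +1.
v=7: a=7^-2·(≡1), b=7^0·(≡6) mod 7; (1|7)=+1, (6|7)=-1; (−1)^{-2·0·3}·(+1)^0·(-1)^-2 = +1.
v=37: a=37^2·(≡4), b=37^0·(≡12) mod 37; (4|37)=+1, (12|37)=+1; (−1)^{2·0·18}·(+1)^0·(+1)^2 = +1.
v=3: a=3^-2·(≡2), b=3^2·(≡1) mod 3; (2|3)=-1, (1|3)=+1; (−1)^{-2·2·1}·(-1)^2·(+1)^-2 = +1.
v=17: a=17^0·(≡5), b=17^2·(≡7) mod 17; (5|17)=-1, (7|17)=-1; (−1)^{0·2·8}·(-1)^2·(-1)^0 = +1.
v=11: a=11^1·(≡1), b=11^1·(≡3) mod 11; (1|11)=+1, (3|11)=+1; (−1)^{1·1·5}·(+1)^1·(+1)^1 = -1.
v=2: v_2(a)=-6, v_2(b)=-7; units ≡ 3, 7 (mod 8); ε·ε+αω+βω = 1·1+-6·0+-7·1 ≡ 0  ⇒  (a,b)_2 = +1.
v=13: a=13^2·(≡5), b=13^1·(≡1) mod 13; (5|13)=-1, (1|13)=+1; (−1)^{2·1·6}·(-1)^1·(+1)^2 = -1.
(11, 286 / ℚ) ramifies at {11, 13}: a division algebra.

[11, 13]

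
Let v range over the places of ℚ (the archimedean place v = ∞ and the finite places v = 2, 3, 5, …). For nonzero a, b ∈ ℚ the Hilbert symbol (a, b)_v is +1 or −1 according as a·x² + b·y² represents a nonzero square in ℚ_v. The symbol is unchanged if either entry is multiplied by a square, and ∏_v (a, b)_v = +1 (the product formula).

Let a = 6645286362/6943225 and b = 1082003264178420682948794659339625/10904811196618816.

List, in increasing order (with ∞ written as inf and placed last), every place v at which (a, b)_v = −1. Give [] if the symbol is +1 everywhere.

(a, b) ≡ (858, 385) mod (ℚ^×)²; places V = {2, 3, 5, 7, 11, 13, 17, 19, 23, 31, 37, 47, 59, ∞}.
(a,b)_7: α=0, u≡4; β=1, v≡5 (mod 7); (4|7)=+1, (5|7)=-1; sign (−1)^0·+1^1·-1^0 = +1.
(a,b)_23: α=2, u≡20; β=0, v≡7 (mod 23); (20|23)=-1, (7|23)=-1; sign (−1)^0·-1^0·-1^2 = +1.
(a,b)_11: α=5, u≡4; β=13, v≡8 (mod 11); (4|11)=+1, (8|11)=-1; sign (−1)^1·+1^13·-1^5 = +1.
(a,b)_∞: sgn(858)=+, sgn(385)=+, so +1.
(a,b)_2: α=1, β=-6; u≡5, v≡1 (mod 8); ε(u)ε(v)=0·0, αω(v)=1·0, βω(u)=-6·1; sum ≡ 0  ⇒  +1.
(a,b)_37: α=0, u≡7; β=2, v≡29 (mod 37); (7|37)=+1, (29|37)=-1; sign (−1)^0·+1^2·-1^0 = +1.
(a,b)_17: α=-2, u≡16; β=-4, v≡12 (mod 17); (16|17)=+1, (12|17)=-1; sign (−1)^0·+1^-4·-1^-2 = +1.
(a,b)_3: α=1, u≡1; β=6, v≡1 (mod 3); (1|3)=+1, (1|3)=+1; sign (−1)^0·+1^6·+1^1 = +1.
(a,b)_13: α=1, u≡9; β=4, v≡7 (mod 13); (9|13)=+1, (7|13)=-1; sign (−1)^0·+1^4·-1^1 = -1.
(a,b)_47: α=0, u≡8; β=-2, v≡42 (mod 47); (8|47)=+1, (42|47)=+1; sign (−1)^0·+1^-2·+1^0 = +1.
(a,b)_31: α=-2, u≡3; β=-4, v≡24 (mod 31); (3|31)=-1, (24|31)=-1; sign (−1)^0·-1^-4·-1^-2 = +1.
(a,b)_19: α=0, u≡2; β=2, v≡9 (mod 19); (2|19)=-1, (9|19)=+1; sign (−1)^0·-1^2·+1^0 = +1.
(a,b)_59: α=0, u≡8; β=2, v≡38 (mod 59); (8|59)=-1, (38|59)=-1; sign (−1)^0·-1^2·-1^0 = +1.
(a,b)_5: α=-2, u≡3; β=3, v≡2 (mod 5); (3|5)=-1, (2|5)=-1; sign (−1)^0·-1^3·-1^-2 = -1.
Ram(858, 385) = {5, 13}; no ℚ_5-point on the conic.

[5, 13]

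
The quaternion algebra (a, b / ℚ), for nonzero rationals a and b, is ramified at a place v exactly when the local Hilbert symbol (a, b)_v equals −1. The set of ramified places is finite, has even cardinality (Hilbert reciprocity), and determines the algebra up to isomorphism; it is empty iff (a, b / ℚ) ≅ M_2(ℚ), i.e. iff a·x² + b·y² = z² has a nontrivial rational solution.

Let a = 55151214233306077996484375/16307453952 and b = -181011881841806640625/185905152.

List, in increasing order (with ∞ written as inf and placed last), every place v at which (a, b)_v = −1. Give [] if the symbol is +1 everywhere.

Mod squares: a ≡ 357, b ≡ -3. Check v ∈ {∞, 2, 3, 5, 7, 11, 13, 17, 23, 41}.
v=17: a=17^3·(≡15), b=17^2·(≡3) mod 17; (15|17)=+1, (3|17)=-1; (−1)^{3·2·8}·(+1)^2·(-1)^3 = -1.
v=3: a=3^-5·(≡2), b=3^-3·(≡2) mod 3; (2|3)=-1, (2|3)=-1; (−1)^{-5·-3·1}·(-1)^-3·(-1)^-5 = -1.
v=41: a=41^0·(≡14), b=41^-2·(≡24) mod 41; (14|41)=-1, (24|41)=-1; (−1)^{0·-2·20}·(-1)^-2·(-1)^0 = +1.
v=13: a=13^2·(≡8), b=13^2·(≡1) mod 13; (8|13)=-1, (1|13)=+1; (−1)^{2·2·6}·(-1)^2·(+1)^2 = +1.
v=7: a=7^3·(≡1), b=7^2·(≡1) mod 7; (1|7)=+1, (1|7)=+1; (−1)^{3·2·3}·(+1)^2·(+1)^3 = +1.
v=23: a=23^4·(≡13), b=23^2·(≡7) mod 23; (13|23)=+1, (7|23)=-1; (−1)^{4·2·11}·(+1)^2·(-1)^4 = +1.
v=5: a=5^8·(≡3), b=5^10·(≡2) mod 5; (3|5)=-1, (2|5)=-1; (−1)^{8·10·2}·(-1)^10·(-1)^8 = +1.
v=2: v_2(a)=-26, v_2(b)=-12; units ≡ 5, 5 (mod 8); ε·ε+αω+βω = 0·0+-26·1+-12·1 ≡ 0  ⇒  (a,b)_2 = +1.
v=∞: 357 > 0 and -3 < 0  ⇒  (a,b)_∞ = +1.
v=11: a=11^6·(≡9), b=11^4·(≡7) mod 11; (9|11)=+1, (7|11)=-1; (−1)^{6·4·5}·(+1)^4·(-1)^6 = +1.
|Ram(357, -3)| = 2, even; anisotropic at {3, 17}.

[3, 17]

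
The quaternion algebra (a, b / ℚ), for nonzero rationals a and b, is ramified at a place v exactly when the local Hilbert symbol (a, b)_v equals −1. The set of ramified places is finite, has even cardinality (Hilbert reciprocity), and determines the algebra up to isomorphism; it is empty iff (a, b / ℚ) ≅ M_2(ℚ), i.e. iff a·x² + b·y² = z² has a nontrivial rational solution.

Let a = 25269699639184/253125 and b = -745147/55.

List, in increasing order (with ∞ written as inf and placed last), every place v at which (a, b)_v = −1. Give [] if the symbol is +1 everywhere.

Mod squares: a ≡ 168245, b ≡ -22165. Check v ∈ {∞, 2, 3, 5, 7, 11, 13, 17, 19, 23, 31, 43}.
v=3: a=3^-4·(≡2), b=3^0·(≡2) mod 3; (2|3)=-1, (2|3)=-1; (−1)^{-4·0·1}·(-1)^0·(-1)^-4 = +1.
v=∞: 168245 > 0 and -22165 < 0  ⇒  (a,b)_∞ = +1.
v=7: a=7^1·(≡1), b=7^0·(≡4) mod 7; (1|7)=+1, (4|7)=+1; (−1)^{1·0·3}·(+1)^0·(+1)^1 = +1.
v=11: a=11^1·(≡5), b=11^-1·(≡3) mod 11; (5|11)=+1, (3|11)=+1; (−1)^{1·-1·5}·(+1)^-1·(+1)^1 = -1.
v=2: v_2(a)=4, v_2(b)=0; units ≡ 5, 3 (mod 8); ε·ε+αω+βω = 0·1+4·1+0·1 ≡ 0  ⇒  (a,b)_2 = +1.
v=19: a=19^1·(≡7), b=19^0·(≡12) mod 19; (7|19)=+1, (12|19)=-1; (−1)^{1·0·9}·(+1)^0·(-1)^1 = -1.
v=17: a=17^2·(≡13), b=17^0·(≡12) mod 17; (13|17)=+1, (12|17)=-1; (−1)^{2·0·8}·(+1)^0·(-1)^2 = +1.
v=13: a=13^2·(≡10), b=13^1·(≡8) mod 13; (10|13)=+1, (8|13)=-1; (−1)^{2·1·6}·(+1)^1·(-1)^2 = +1.
v=43: a=43^0·(≡7), b=43^2·(≡13) mod 43; (7|43)=-1, (13|43)=+1; (−1)^{0·2·21}·(-1)^2·(+1)^0 = +1.
v=23: a=23^1·(≡13), b=23^0·(≡11) mod 23; (13|23)=+1, (11|23)=-1; (−1)^{1·0·11}·(+1)^0·(-1)^1 = -1.
v=5: a=5^-5·(≡4), b=5^-1·(≡3) mod 5; (4|5)=+1, (3|5)=-1; (−1)^{-5·-1·2}·(+1)^-1·(-1)^-5 = -1.
v=31: a=31^2·(≡5), b=31^1·(≡15) mod 31; (5|31)=+1, (15|31)=-1; (−1)^{2·1·15}·(+1)^1·(-1)^2 = +1.
(168245, -22165 / ℚ) ramifies at {5, 11, 19, 23}: a division algebra.

[5, 11, 19, 23]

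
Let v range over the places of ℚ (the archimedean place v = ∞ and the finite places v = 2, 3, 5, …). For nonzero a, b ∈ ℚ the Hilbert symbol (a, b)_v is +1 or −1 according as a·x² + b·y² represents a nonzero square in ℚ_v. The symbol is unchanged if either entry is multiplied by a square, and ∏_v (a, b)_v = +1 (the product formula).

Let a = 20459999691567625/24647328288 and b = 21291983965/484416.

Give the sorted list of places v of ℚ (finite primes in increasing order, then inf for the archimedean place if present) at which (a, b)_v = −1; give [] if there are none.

[2, 17]

(a, b) ≡ (22610, 85) mod (ℚ^×)²; places V = {2, 3, 5, 7, 11, 17, 19, 29, ∞}.
(a,b)_7: α=5, u≡6; β=4, v≡4 (mod 7); (6|7)=-1, (4|7)=+1; sign (−1)^0·-1^4·+1^5 = +1.
(a,b)_5: α=3, u≡2; β=1, v≡3 (mod 5); (2|5)=-1, (3|5)=-1; sign (−1)^0·-1^1·-1^3 = +1.
(a,b)_17: α=5, u≡15; β=3, v≡12 (mod 17); (15|17)=+1, (12|17)=-1; sign (−1)^0·+1^3·-1^5 = -1.
(a,b)_19: α=3, u≡13; β=2, v≡16 (mod 19); (13|19)=-1, (16|19)=+1; sign (−1)^0·-1^2·+1^3 = +1.
(a,b)_29: α=-4, u≡11; β=-2, v≡10 (mod 29); (11|29)=-1, (10|29)=-1; sign (−1)^0·-1^-2·-1^-4 = +1.
(a,b)_∞: sgn(22610)=+, sgn(85)=+, so +1.
(a,b)_11: α=-2, u≡4; β=0, v≡6 (mod 11); (4|11)=+1, (6|11)=-1; sign (−1)^0·+1^0·-1^-2 = +1.
(a,b)_3: α=-2, u≡2; β=-2, v≡1 (mod 3); (2|3)=-1, (1|3)=+1; sign (−1)^0·-1^-2·+1^-2 = +1.
(a,b)_2: α=-5, β=-6; u≡1, v≡5 (mod 8); ε(u)ε(v)=0·0, αω(v)=-5·1, βω(u)=-6·0; sum ≡ 1  ⇒  -1.
Ram(22610, 85) = {2, 17}; no ℚ_2-point on the conic.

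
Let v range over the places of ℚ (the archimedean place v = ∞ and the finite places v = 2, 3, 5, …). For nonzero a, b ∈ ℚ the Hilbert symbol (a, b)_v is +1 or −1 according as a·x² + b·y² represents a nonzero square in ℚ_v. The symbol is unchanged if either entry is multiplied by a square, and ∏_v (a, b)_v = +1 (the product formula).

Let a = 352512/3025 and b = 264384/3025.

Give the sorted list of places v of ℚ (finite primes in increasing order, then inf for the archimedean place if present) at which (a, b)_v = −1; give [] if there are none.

Mod squares: a ≡ 17, b ≡ 51. Check v ∈ {∞, 2, 3, 5, 11, 17}.
v=∞: 17 > 0 and 51 > 0  ⇒  (a,b)_∞ = +1.
v=17: a=17^1·(≡4), b=17^1·(≡3) mod 17; (4|17)=+1, (3|17)=-1; (−1)^{1·1·8}·(+1)^1·(-1)^1 = -1.
v=3: a=3^4·(≡2), b=3^5·(≡2) mod 3; (2|3)=-1, (2|3)=-1; (−1)^{4·5·1}·(-1)^5·(-1)^4 = -1.
v=2: v_2(a)=8, v_2(b)=6; units ≡ 1, 3 (mod 8); ε·ε+αω+βω = 0·1+8·1+6·0 ≡ 0  ⇒  (a,b)_2 = +1.
v=5: a=5^-2·(≡2), b=5^-2·(≡4) mod 5; (2|5)=-1, (4|5)=+1; (−1)^{-2·-2·2}·(-1)^-2·(+1)^-2 = +1.
v=11: a=11^-2·(≡2), b=11^-2·(≡7) mod 11; (2|11)=-1, (7|11)=-1; (−1)^{-2·-2·5}·(-1)^-2·(-1)^-2 = +1.
(17, 51 / ℚ) ramifies at {3, 17}: a division algebra.

[3, 17]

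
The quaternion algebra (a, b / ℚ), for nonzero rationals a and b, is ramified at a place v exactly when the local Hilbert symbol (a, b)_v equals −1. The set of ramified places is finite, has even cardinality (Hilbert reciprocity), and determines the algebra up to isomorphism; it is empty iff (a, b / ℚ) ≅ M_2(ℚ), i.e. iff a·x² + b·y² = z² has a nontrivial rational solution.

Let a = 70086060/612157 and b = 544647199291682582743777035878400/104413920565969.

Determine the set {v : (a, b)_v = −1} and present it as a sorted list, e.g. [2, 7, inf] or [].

[2, 11, 13, 19]

Mod squares: a ≡ 312455, b ≡ 62491. Check v ∈ {∞, 2, 3, 5, 7, 11, 13, 17, 19, 23, 31}.
v=11: a=11^1·(≡1), b=11^1·(≡1) mod 11; (1|11)=+1, (1|11)=+1; (−1)^{1·1·5}·(+1)^1·(+1)^1 = -1.
v=∞: 312455 > 0 and 62491 > 0  ⇒  (a,b)_∞ = +1.
v=5: a=5^1·(≡1), b=5^2·(≡4) mod 5; (1|5)=+1, (4|5)=+1; (−1)^{1·2·2}·(+1)^2·(+1)^1 = +1.
v=19: a=19^1·(≡18), b=19^1·(≡13) mod 19; (18|19)=-1, (13|19)=-1; (−1)^{1·1·9}·(-1)^1·(-1)^1 = -1.
v=23: a=23^1·(≡15), b=23^3·(≡4) mod 23; (15|23)=-1, (4|23)=+1; (−1)^{1·3·11}·(-1)^3·(+1)^1 = +1.
v=17: a=17^0·(≡6), b=17^2·(≡2) mod 17; (6|17)=-1, (2|17)=+1; (−1)^{0·2·8}·(-1)^2·(+1)^0 = +1.
v=13: a=13^-1·(≡6), b=13^3·(≡9) mod 13; (6|13)=-1, (9|13)=+1; (−1)^{-1·3·6}·(-1)^3·(+1)^-1 = -1.
v=7: a=7^-2·(≡6), b=7^-6·(≡2) mod 7; (6|7)=-1, (2|7)=+1; (−1)^{-2·-6·3}·(-1)^-6·(+1)^-2 = +1.
v=3: a=3^6·(≡2), b=3^30·(≡1) mod 3; (2|3)=-1, (1|3)=+1; (−1)^{6·30·1}·(-1)^30·(+1)^6 = +1.
v=2: v_2(a)=2, v_2(b)=16; units ≡ 7, 3 (mod 8); ε·ε+αω+βω = 1·1+2·1+16·0 ≡ 1  ⇒  (a,b)_2 = -1.
v=31: a=31^-2·(≡3), b=31^-6·(≡15) mod 31; (3|31)=-1, (15|31)=-1; (−1)^{-2·-6·15}·(-1)^-6·(-1)^-2 = +1.
(312455, 62491 / ℚ) ramifies at {2, 11, 13, 19}: a division algebra.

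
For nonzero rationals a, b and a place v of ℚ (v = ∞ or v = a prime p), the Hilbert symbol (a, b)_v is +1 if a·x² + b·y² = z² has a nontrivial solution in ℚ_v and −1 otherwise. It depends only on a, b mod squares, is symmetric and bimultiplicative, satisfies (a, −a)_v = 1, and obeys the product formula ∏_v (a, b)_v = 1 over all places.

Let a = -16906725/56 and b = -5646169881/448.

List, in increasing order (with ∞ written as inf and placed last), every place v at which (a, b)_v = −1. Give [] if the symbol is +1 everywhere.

Mod squares: a ≡ -966, b ≡ -7. Check v ∈ {∞, 2, 3, 5, 7, 11, 23}.
v=7: a=7^-1·(≡4), b=7^-1·(≡5) mod 7; (4|7)=+1, (5|7)=-1; (−1)^{-1·-1·3}·(+1)^-1·(-1)^-1 = +1.
v=∞: -966 < 0 and -7 < 0  ⇒  (a,b)_∞ = -1.
v=2: v_2(a)=-3, v_2(b)=-6; units ≡ 5, 1 (mod 8); ε·ε+αω+βω = 0·0+-3·0+-6·1 ≡ 0  ⇒  (a,b)_2 = +1.
v=5: a=5^2·(≡1), b=5^0·(≡3) mod 5; (1|5)=+1, (3|5)=-1; (−1)^{2·0·2}·(+1)^0·(-1)^2 = +1.
v=11: a=11^2·(≡8), b=11^4·(≡1) mod 11; (8|11)=-1, (1|11)=+1; (−1)^{2·4·5}·(-1)^4·(+1)^2 = +1.
v=23: a=23^1·(≡12), b=23^2·(≡2) mod 23; (12|23)=+1, (2|23)=+1; (−1)^{1·2·11}·(+1)^2·(+1)^1 = +1.
v=3: a=3^5·(≡2), b=3^6·(≡2) mod 3; (2|3)=-1, (2|3)=-1; (−1)^{5·6·1}·(-1)^6·(-1)^5 = -1.
(-966, -7 / ℚ) ramifies at {3, ∞}: a division algebra.

[3, inf]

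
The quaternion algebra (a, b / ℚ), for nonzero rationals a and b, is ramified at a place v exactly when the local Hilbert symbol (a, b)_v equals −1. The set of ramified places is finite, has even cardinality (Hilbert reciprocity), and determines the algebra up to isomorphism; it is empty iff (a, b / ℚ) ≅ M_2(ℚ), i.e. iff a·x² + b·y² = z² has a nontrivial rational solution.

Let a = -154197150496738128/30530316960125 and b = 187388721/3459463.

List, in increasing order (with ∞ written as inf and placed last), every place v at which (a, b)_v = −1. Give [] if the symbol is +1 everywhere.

[2, 5, 7, 13]

(a, b) ≡ (-65, 7) mod (ℚ^×)²; places V = {2, 3, 5, 7, 13, 17, 19, 37, ∞}.
(a,b)_3: α=12, u≡1; β=8, v≡1 (mod 3); (1|3)=+1, (1|3)=+1; sign (−1)^0·+1^8·+1^12 = +1.
(a,b)_37: α=-4, u≡1; β=-2, v≡27 (mod 37); (1|37)=+1, (27|37)=+1; sign (−1)^0·+1^-2·+1^-4 = +1.
(a,b)_7: α=0, u≡6; β=-1, v≡1 (mod 7); (6|7)=-1, (1|7)=+1; sign (−1)^0·-1^-1·+1^0 = -1.
(a,b)_13: α=7, u≡7; β=4, v≡5 (mod 13); (7|13)=-1, (5|13)=-1; sign (−1)^0·-1^4·-1^7 = -1.
(a,b)_5: α=-3, u≡2; β=0, v≡2 (mod 5); (2|5)=-1, (2|5)=-1; sign (−1)^0·-1^0·-1^-3 = -1.
(a,b)_2: α=4, β=0; u≡7, v≡7 (mod 8); ε(u)ε(v)=1·1, αω(v)=4·0, βω(u)=0·0; sum ≡ 1  ⇒  -1.
(a,b)_19: α=-4, u≡6; β=-2, v≡17 (mod 19); (6|19)=+1, (17|19)=+1; sign (−1)^0·+1^-2·+1^-4 = +1.
(a,b)_∞: sgn(-65)=−, sgn(7)=+, so +1.
(a,b)_17: α=2, u≡12; β=0, v≡6 (mod 17); (12|17)=-1, (6|17)=-1; sign (−1)^0·-1^0·-1^2 = +1.
(-65, 7 / ℚ) ramifies at {2, 5, 7, 13}: a division algebra.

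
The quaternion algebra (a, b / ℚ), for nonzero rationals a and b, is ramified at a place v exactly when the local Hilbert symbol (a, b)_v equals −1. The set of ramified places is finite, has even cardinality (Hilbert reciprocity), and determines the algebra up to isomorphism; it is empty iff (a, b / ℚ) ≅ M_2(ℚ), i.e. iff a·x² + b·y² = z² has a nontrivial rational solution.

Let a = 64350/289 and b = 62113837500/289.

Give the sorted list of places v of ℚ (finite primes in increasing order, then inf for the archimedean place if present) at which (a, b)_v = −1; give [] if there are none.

Mod squares: a ≡ 286, b ≡ 15. Check v ∈ {∞, 2, 3, 5, 11, 13, 17}.
v=3: a=3^2·(≡1), b=3^5·(≡2) mod 3; (1|3)=+1, (2|3)=-1; (−1)^{2·5·1}·(+1)^5·(-1)^2 = +1.
v=5: a=5^2·(≡1), b=5^5·(≡2) mod 5; (1|5)=+1, (2|5)=-1; (−1)^{2·5·2}·(+1)^5·(-1)^2 = +1.
v=11: a=11^1·(≡3), b=11^2·(≡9) mod 11; (3|11)=+1, (9|11)=+1; (−1)^{1·2·5}·(+1)^2·(+1)^1 = +1.
v=17: a=17^-2·(≡5), b=17^-2·(≡1) mod 17; (5|17)=-1, (1|17)=+1; (−1)^{-2·-2·8}·(-1)^-2·(+1)^-2 = +1.
v=2: v_2(a)=1, v_2(b)=2; units ≡ 7, 7 (mod 8); ε·ε+αω+βω = 1·1+1·0+2·0 ≡ 1  ⇒  (a,b)_2 = -1.
v=∞: 286 > 0 and 15 > 0  ⇒  (a,b)_∞ = +1.
v=13: a=13^1·(≡12), b=13^2·(≡6) mod 13; (12|13)=+1, (6|13)=-1; (−1)^{1·2·6}·(+1)^2·(-1)^1 = -1.
|Ram(286, 15)| = 2, even; anisotropic at {2, 13}.

[2, 13]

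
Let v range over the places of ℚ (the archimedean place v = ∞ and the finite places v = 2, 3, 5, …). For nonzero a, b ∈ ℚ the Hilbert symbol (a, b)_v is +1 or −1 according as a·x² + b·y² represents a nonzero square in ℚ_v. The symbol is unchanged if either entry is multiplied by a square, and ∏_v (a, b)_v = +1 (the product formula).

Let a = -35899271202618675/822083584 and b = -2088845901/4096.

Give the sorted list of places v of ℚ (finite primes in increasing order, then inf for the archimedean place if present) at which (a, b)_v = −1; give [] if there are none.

[23, 29, 41, inf]

Mod squares: a ≡ -27347, b ≡ -29. Check v ∈ {∞, 2, 3, 5, 7, 23, 29, 41}.
v=2: v_2(a)=-24, v_2(b)=-12; units ≡ 5, 3 (mod 8); ε·ε+αω+βω = 0·1+-24·1+-12·1 ≡ 0  ⇒  (a,b)_2 = +1.
v=7: a=7^-2·(≡2), b=7^0·(≡5) mod 7; (2|7)=+1, (5|7)=-1; (−1)^{-2·0·3}·(+1)^0·(-1)^-2 = +1.
v=5: a=5^2·(≡2), b=5^0·(≡4) mod 5; (2|5)=-1, (4|5)=+1; (−1)^{2·0·2}·(-1)^0·(+1)^2 = +1.
v=23: a=23^3·(≡11), b=23^2·(≡20) mod 23; (11|23)=-1, (20|23)=-1; (−1)^{3·2·11}·(-1)^2·(-1)^3 = -1.
v=41: a=41^3·(≡12), b=41^2·(≡29) mod 41; (12|41)=-1, (29|41)=-1; (−1)^{3·2·20}·(-1)^2·(-1)^3 = -1.
v=3: a=3^10·(≡1), b=3^4·(≡1) mod 3; (1|3)=+1, (1|3)=+1; (−1)^{10·4·1}·(+1)^4·(+1)^10 = +1.
v=29: a=29^1·(≡2), b=29^1·(≡23) mod 29; (2|29)=-1, (23|29)=+1; (−1)^{1·1·14}·(-1)^1·(+1)^1 = -1.
v=∞: -27347 < 0 and -29 < 0  ⇒  (a,b)_∞ = -1.
Ram(-27347, -29) = {23, 29, 41, ∞}; no ℚ_23-point on the conic.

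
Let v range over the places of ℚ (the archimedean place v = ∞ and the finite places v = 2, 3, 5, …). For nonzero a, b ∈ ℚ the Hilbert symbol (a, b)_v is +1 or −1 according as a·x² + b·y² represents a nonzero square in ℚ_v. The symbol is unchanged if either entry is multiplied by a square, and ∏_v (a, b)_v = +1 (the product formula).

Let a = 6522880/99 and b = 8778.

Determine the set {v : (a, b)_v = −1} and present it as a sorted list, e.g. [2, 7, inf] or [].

Mod squares: a ≡ 1430, b ≡ 8778. Check v ∈ {∞, 2, 3, 5, 7, 11, 13, 19}.
v=3: a=3^-2·(≡2), b=3^1·(≡1) mod 3; (2|3)=-1, (1|3)=+1; (−1)^{-2·1·1}·(-1)^1·(+1)^-2 = -1.
v=∞: 1430 > 0 and 8778 > 0  ⇒  (a,b)_∞ = +1.
v=11: a=11^-1·(≡5), b=11^1·(≡6) mod 11; (5|11)=+1, (6|11)=-1; (−1)^{-1·1·5}·(+1)^1·(-1)^-1 = +1.
v=5: a=5^1·(≡4), b=5^0·(≡3) mod 5; (4|5)=+1, (3|5)=-1; (−1)^{1·0·2}·(+1)^0·(-1)^1 = -1.
v=13: a=13^1·(≡8), b=13^0·(≡3) mod 13; (8|13)=-1, (3|13)=+1; (−1)^{1·0·6}·(-1)^0·(+1)^1 = +1.
v=2: v_2(a)=11, v_2(b)=1; units ≡ 3, 5 (mod 8); ε·ε+αω+βω = 1·0+11·1+1·1 ≡ 0  ⇒  (a,b)_2 = +1.
v=19: a=19^0·(≡7), b=19^1·(≡6) mod 19; (7|19)=+1, (6|19)=+1; (−1)^{0·1·9}·(+1)^1·(+1)^0 = +1.
v=7: a=7^2·(≡1), b=7^1·(≡1) mod 7; (1|7)=+1, (1|7)=+1; (−1)^{2·1·3}·(+1)^1·(+1)^2 = +1.
Ram(1430, 8778) = {3, 5}; no ℚ_3-point on the conic.

[3, 5]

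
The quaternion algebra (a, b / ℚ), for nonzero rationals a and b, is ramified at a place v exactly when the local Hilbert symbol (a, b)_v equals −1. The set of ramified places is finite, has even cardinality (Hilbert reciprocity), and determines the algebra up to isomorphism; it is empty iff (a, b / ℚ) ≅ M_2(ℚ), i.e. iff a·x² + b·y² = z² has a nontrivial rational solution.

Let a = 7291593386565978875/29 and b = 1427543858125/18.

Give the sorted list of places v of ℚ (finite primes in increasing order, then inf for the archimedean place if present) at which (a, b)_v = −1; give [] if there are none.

(a, b) ≡ (56695, 2666) mod (ℚ^×)²; places V = {2, 3, 5, 7, 11, 17, 23, 29, 31, 43, ∞}.
(a,b)_31: α=2, u≡6; β=1, v≡29 (mod 31); (6|31)=-1, (29|31)=-1; sign (−1)^0·-1^1·-1^2 = -1.
(a,b)_23: α=1, u≡18; β=0, v≡17 (mod 23); (18|23)=+1, (17|23)=-1; sign (−1)^0·+1^0·-1^1 = -1.
(a,b)_3: α=0, u≡1; β=-2, v≡2 (mod 3); (1|3)=+1, (2|3)=-1; sign (−1)^0·+1^-2·-1^0 = +1.
(a,b)_43: α=2, u≡4; β=1, v≡26 (mod 43); (4|43)=+1, (26|43)=-1; sign (−1)^0·+1^1·-1^2 = +1.
(a,b)_∞: sgn(56695)=+, sgn(2666)=+, so +1.
(a,b)_29: α=-1, u≡10; β=0, v≡18 (mod 29); (10|29)=-1, (18|29)=-1; sign (−1)^0·-1^0·-1^-1 = -1.
(a,b)_11: α=2, u≡4; β=2, v≡4 (mod 11); (4|11)=+1, (4|11)=+1; sign (−1)^0·+1^2·+1^2 = +1.
(a,b)_7: α=4, u≡1; β=2, v≡6 (mod 7); (1|7)=+1, (6|7)=-1; sign (−1)^0·+1^2·-1^4 = +1.
(a,b)_17: α=3, u≡3; β=2, v≡10 (mod 17); (3|17)=-1, (10|17)=-1; sign (−1)^0·-1^2·-1^3 = -1.
(a,b)_2: α=0, β=-1; u≡7, v≡5 (mod 8); ε(u)ε(v)=1·0, αω(v)=0·1, βω(u)=-1·0; sum ≡ 0  ⇒  +1.
(a,b)_5: α=3, u≡4; β=4, v≡1 (mod 5); (4|5)=+1, (1|5)=+1; sign (−1)^0·+1^4·+1^3 = +1.
|Ram(56695, 2666)| = 4, even; anisotropic at {17, 23, 29, 31}.

[17, 23, 29, 31]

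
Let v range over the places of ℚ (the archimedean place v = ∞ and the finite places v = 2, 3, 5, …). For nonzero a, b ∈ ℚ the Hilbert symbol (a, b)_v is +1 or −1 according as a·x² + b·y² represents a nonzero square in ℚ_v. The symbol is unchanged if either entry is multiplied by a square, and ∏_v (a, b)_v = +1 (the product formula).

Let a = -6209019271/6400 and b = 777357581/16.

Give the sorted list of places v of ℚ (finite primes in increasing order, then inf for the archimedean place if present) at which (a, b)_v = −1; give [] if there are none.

[11, 31, 41, 43]

(a, b) ≡ (-749791, 4599749) mod (ℚ^×)²; places V = {2, 5, 7, 11, 13, 31, 41, 43, 47, 53, ∞}.
(a,b)_41: α=0, u≡6; β=1, v≡22 (mod 41); (6|41)=-1, (22|41)=-1; sign (−1)^0·-1^1·-1^0 = -1.
(a,b)_11: α=0, u≡2; β=1, v≡4 (mod 11); (2|11)=-1, (4|11)=+1; sign (−1)^0·-1^1·+1^0 = -1.
(a,b)_7: α=3, u≡4; β=1, v≡5 (mod 7); (4|7)=+1, (5|7)=-1; sign (−1)^1·+1^1·-1^3 = +1.
(a,b)_43: α=1, u≡11; β=0, v≡33 (mod 43); (11|43)=+1, (33|43)=-1; sign (−1)^0·+1^0·-1^1 = -1.
(a,b)_13: α=2, u≡12; β=2, v≡8 (mod 13); (12|13)=+1, (8|13)=-1; sign (−1)^0·+1^2·-1^2 = +1.
(a,b)_5: α=-2, u≡4; β=0, v≡1 (mod 5); (4|5)=+1, (1|5)=+1; sign (−1)^0·+1^0·+1^-2 = +1.
(a,b)_53: α=1, u≡49; β=0, v≡37 (mod 53); (49|53)=+1, (37|53)=+1; sign (−1)^0·+1^0·+1^1 = +1.
(a,b)_∞: sgn(-749791)=−, sgn(4599749)=+, so +1.
(a,b)_2: α=-8, β=-4; u≡1, v≡5 (mod 8); ε(u)ε(v)=0·0, αω(v)=-8·1, βω(u)=-4·0; sum ≡ 0  ⇒  +1.
(a,b)_31: α=0, u≡15; β=1, v≡23 (mod 31); (15|31)=-1, (23|31)=-1; sign (−1)^0·-1^1·-1^0 = -1.
(a,b)_47: α=1, u≡1; β=1, v≡11 (mod 47); (1|47)=+1, (11|47)=-1; sign (−1)^1·+1^1·-1^1 = +1.
|Ram(-749791, 4599749)| = 4, even; anisotropic at {11, 31, 41, 43}.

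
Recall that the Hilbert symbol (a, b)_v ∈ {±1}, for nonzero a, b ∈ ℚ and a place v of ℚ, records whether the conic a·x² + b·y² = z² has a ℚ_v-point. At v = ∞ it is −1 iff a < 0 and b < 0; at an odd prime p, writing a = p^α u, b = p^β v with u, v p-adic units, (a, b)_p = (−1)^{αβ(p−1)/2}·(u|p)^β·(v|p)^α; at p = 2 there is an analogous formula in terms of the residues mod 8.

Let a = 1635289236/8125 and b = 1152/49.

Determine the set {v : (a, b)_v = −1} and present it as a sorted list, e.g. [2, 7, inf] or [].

[13, 29]

(a, b) ≡ (124033, 2) mod (ℚ^×)²; places V = {2, 3, 5, 7, 13, 23, 29, 47, ∞}.
(a,b)_∞: sgn(124033)=+, sgn(2)=+, so +1.
(a,b)_13: α=-1, u≡9; β=0, v≡6 (mod 13); (9|13)=+1, (6|13)=-1; sign (−1)^0·+1^0·-1^-1 = -1.
(a,b)_29: α=1, u≡12; β=0, v≡17 (mod 29); (12|29)=-1, (17|29)=-1; sign (−1)^0·-1^0·-1^1 = -1.
(a,b)_2: α=2, β=7; u≡1, v≡1 (mod 8); ε(u)ε(v)=0·0, αω(v)=2·0, βω(u)=7·0; sum ≡ 0  ⇒  +1.
(a,b)_3: α=4, u≡1; β=2, v≡2 (mod 3); (1|3)=+1, (2|3)=-1; sign (−1)^0·+1^2·-1^4 = +1.
(a,b)_5: α=-4, u≡2; β=0, v≡3 (mod 5); (2|5)=-1, (3|5)=-1; sign (−1)^0·-1^0·-1^-4 = +1.
(a,b)_7: α=1, u≡1; β=-2, v≡4 (mod 7); (1|7)=+1, (4|7)=+1; sign (−1)^0·+1^-2·+1^1 = +1.
(a,b)_47: α=1, u≡9; β=0, v≡12 (mod 47); (9|47)=+1, (12|47)=+1; sign (−1)^0·+1^0·+1^1 = +1.
(a,b)_23: α=2, u≡14; β=0, v≡16 (mod 23); (14|23)=-1, (16|23)=+1; sign (−1)^0·-1^0·+1^2 = +1.
Ram(124033, 2) = {13, 29}; no ℚ_13-point on the conic.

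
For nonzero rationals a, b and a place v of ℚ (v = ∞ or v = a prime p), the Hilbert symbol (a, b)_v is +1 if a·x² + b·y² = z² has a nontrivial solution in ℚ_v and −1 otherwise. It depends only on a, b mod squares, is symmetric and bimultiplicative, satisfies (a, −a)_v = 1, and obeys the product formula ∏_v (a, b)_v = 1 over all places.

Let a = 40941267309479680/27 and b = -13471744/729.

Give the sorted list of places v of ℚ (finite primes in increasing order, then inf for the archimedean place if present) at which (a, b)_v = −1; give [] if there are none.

[3, 11, 23, 29]

(a, b) ≡ (44352165, -3289) mod (ℚ^×)²; places V = {2, 3, 5, 11, 13, 23, 29, 31, ∞}.
(a,b)_11: α=3, u≡5; β=1, v≡1 (mod 11); (5|11)=+1, (1|11)=+1; sign (−1)^1·+1^1·+1^3 = -1.
(a,b)_2: α=8, β=12; u≡5, v≡7 (mod 8); ε(u)ε(v)=0·1, αω(v)=8·0, βω(u)=12·1; sum ≡ 0  ⇒  +1.
(a,b)_∞: sgn(44352165)=+, sgn(-3289)=−, so +1.
(a,b)_3: α=-3, u≡1; β=-6, v≡2 (mod 3); (1|3)=+1, (2|3)=-1; sign (−1)^0·+1^-6·-1^-3 = -1.
(a,b)_29: α=1, u≡19; β=0, v≡8 (mod 29); (19|29)=-1, (8|29)=-1; sign (−1)^0·-1^0·-1^1 = -1.
(a,b)_31: α=1, u≡13; β=0, v≡7 (mod 31); (13|31)=-1, (7|31)=+1; sign (−1)^0·-1^0·+1^1 = +1.
(a,b)_23: α=3, u≡6; β=1, v≡8 (mod 23); (6|23)=+1, (8|23)=+1; sign (−1)^1·+1^1·+1^3 = -1.
(a,b)_13: α=3, u≡5; β=1, v≡7 (mod 13); (5|13)=-1, (7|13)=-1; sign (−1)^0·-1^1·-1^3 = +1.
(a,b)_5: α=1, u≡3; β=0, v≡4 (mod 5); (3|5)=-1, (4|5)=+1; sign (−1)^0·-1^0·+1^1 = +1.
Ram(44352165, -3289) = {3, 11, 23, 29}; no ℚ_3-point on the conic.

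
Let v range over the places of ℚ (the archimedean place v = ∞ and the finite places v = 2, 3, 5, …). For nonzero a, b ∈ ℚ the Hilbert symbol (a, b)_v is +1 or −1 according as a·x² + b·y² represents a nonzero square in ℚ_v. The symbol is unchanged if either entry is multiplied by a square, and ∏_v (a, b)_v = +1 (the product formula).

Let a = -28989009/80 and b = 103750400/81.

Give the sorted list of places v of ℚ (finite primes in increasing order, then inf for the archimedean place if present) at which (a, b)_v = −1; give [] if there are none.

[2, 7, 13, 29]

(a, b) ≡ (-1789445, 16211) mod (ℚ^×)²; places V = {2, 3, 5, 7, 13, 29, 41, 43, ∞}.
(a,b)_2: α=-4, β=8; u≡3, v≡3 (mod 8); ε(u)ε(v)=1·1, αω(v)=-4·1, βω(u)=8·1; sum ≡ 1  ⇒  -1.
(a,b)_29: α=1, u≡7; β=1, v≡12 (mod 29); (7|29)=+1, (12|29)=-1; sign (−1)^0·+1^1·-1^1 = -1.
(a,b)_41: α=1, u≡2; β=0, v≡18 (mod 41); (2|41)=+1, (18|41)=+1; sign (−1)^0·+1^0·+1^1 = +1.
(a,b)_13: α=0, u≡8; β=1, v≡3 (mod 13); (8|13)=-1, (3|13)=+1; sign (−1)^0·-1^1·+1^0 = -1.
(a,b)_5: α=-1, u≡1; β=2, v≡1 (mod 5); (1|5)=+1, (1|5)=+1; sign (−1)^0·+1^2·+1^-1 = +1.
(a,b)_7: α=1, u≡6; β=0, v≡3 (mod 7); (6|7)=-1, (3|7)=-1; sign (−1)^0·-1^0·-1^1 = -1.
(a,b)_43: α=1, u≡23; β=1, v≡29 (mod 43); (23|43)=+1, (29|43)=-1; sign (−1)^1·+1^1·-1^1 = +1.
(a,b)_∞: sgn(-1789445)=−, sgn(16211)=+, so +1.
(a,b)_3: α=4, u≡1; β=-4, v≡2 (mod 3); (1|3)=+1, (2|3)=-1; sign (−1)^0·+1^-4·-1^4 = +1.
Ram(-1789445, 16211) = {2, 7, 13, 29}; no ℚ_2-point on the conic.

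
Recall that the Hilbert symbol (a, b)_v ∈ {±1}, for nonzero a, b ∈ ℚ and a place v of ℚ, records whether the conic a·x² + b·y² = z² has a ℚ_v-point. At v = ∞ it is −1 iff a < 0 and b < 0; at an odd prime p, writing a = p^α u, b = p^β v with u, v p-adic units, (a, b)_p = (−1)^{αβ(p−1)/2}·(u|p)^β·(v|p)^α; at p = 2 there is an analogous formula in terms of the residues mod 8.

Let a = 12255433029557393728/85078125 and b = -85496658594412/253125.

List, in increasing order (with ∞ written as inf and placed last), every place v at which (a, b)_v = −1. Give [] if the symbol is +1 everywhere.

Mod squares: a ≡ 65, b ≡ -2015. Check v ∈ {∞, 2, 3, 5, 11, 13, 17, 19, 23, 31}.
v=11: a=11^-2·(≡6), b=11^0·(≡3) mod 11; (6|11)=-1, (3|11)=+1; (−1)^{-2·0·5}·(-1)^0·(+1)^-2 = +1.
v=31: a=31^4·(≡23), b=31^3·(≡28) mod 31; (23|31)=-1, (28|31)=+1; (−1)^{4·3·15}·(-1)^3·(+1)^4 = -1.
v=5: a=5^-7·(≡2), b=5^-5·(≡3) mod 5; (2|5)=-1, (3|5)=-1; (−1)^{-7·-5·2}·(-1)^-5·(-1)^-7 = +1.
v=23: a=23^2·(≡17), b=23^2·(≡1) mod 23; (17|23)=-1, (1|23)=+1; (−1)^{2·2·11}·(-1)^2·(+1)^2 = +1.
v=17: a=17^4·(≡10), b=17^2·(≡1) mod 17; (10|17)=-1, (1|17)=+1; (−1)^{4·2·8}·(-1)^2·(+1)^4 = +1.
v=13: a=13^1·(≡11), b=13^1·(≡9) mod 13; (11|13)=-1, (9|13)=+1; (−1)^{1·1·6}·(-1)^1·(+1)^1 = -1.
v=2: v_2(a)=6, v_2(b)=2; units ≡ 1, 1 (mod 8); ε·ε+αω+βω = 0·0+6·0+2·0 ≡ 0  ⇒  (a,b)_2 = +1.
v=∞: 65 > 0 and -2015 < 0  ⇒  (a,b)_∞ = +1.
v=3: a=3^-2·(≡2), b=3^-4·(≡1) mod 3; (2|3)=-1, (1|3)=+1; (−1)^{-2·-4·1}·(-1)^-4·(+1)^-2 = +1.
v=19: a=19^2·(≡14), b=19^2·(≡14) mod 19; (14|19)=-1, (14|19)=-1; (−1)^{2·2·9}·(-1)^2·(-1)^2 = +1.
Ram(65, -2015) = {13, 31}; no ℚ_13-point on the conic.

[13, 31]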